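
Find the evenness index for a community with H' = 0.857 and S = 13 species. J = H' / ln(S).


ln(13) = 2.56495
J = H' / ln(S) = 0.857 / 2.56495 = 0.334120 ≈ 0.3341

0.3341


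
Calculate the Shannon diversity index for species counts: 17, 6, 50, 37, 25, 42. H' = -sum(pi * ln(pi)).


Total N = 17 + 6 + 50 + 37 + 25 + 42 = 177
Per-species terms:
  p = 17/177 = 0.096045; ln(p) = -2.342938; p*ln(p) = 0.096045 * (-2.342938) = -0.225027
  p = 6/177 = 0.033898; ln(p) = -3.384399; p*ln(p) = 0.033898 * (-3.384399) = -0.114724
  p = 50/177 = 0.282486; ln(p) = -1.264126; p*ln(p) = 0.282486 * (-1.264126) = -0.357098
  p = 37/177 = 0.209040; ln(p) = -1.565230; p*ln(p) = 0.209040 * (-1.565230) = -0.327196
  p = 25/177 = 0.141243; ln(p) = -1.957273; p*ln(p) = 0.141243 * (-1.957273) = -0.276451
  p = 42/177 = 0.237288; ln(p) = -1.438481; p*ln(p) = 0.237288 * (-1.438481) = -0.341334
sum(p*ln(p)) = (-0.225027) + (-0.114724) + (-0.357098) + (-0.327196) + (-0.276451) + (-0.341334) = -1.641830
H' = -(-1.641830) = 1.641830 ≈ 1.6418

1.6418


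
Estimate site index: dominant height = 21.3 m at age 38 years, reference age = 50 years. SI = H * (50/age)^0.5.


50/38 = 1.31579
(1.31579)^0.5 = 1.14708
SI = 21.3 * 1.14708 = 24.4328 ≈ 24.4 m

24.4 m


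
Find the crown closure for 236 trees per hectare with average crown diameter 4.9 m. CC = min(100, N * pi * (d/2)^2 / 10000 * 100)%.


(d/2)^2 = (4.9/2)^2 = 2.45^2 = 6.0025
Crown area = 3.141593 * 6.0025 = 18.8574 m^2
N * area / 10000 * 100 = 236 * 18.8574 / 10000 * 100 = 44.5035
CC = min(100, 44.5035) = 44.5035 ≈ 44.5%

44.5%


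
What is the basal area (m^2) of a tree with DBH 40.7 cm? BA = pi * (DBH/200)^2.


D/200 = 40.7/200 = 0.2035 m
(D/200)^2 = 0.2035^2 = 0.04141225
BA = 3.141593 * 0.04141225 = 0.130100 ≈ 0.1301 m^2

0.1301 m^2


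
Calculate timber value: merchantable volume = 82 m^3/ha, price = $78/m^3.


Value = 82 * 78 = $6396/ha

$6396/ha


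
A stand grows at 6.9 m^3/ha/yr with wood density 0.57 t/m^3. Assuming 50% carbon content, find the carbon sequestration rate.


C = 6.9 * 0.57 * 0.5 = 1.9665 ≈ 1.97 t C/ha/yr

1.97 t C/ha/yr


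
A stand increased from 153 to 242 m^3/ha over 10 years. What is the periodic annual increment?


PAI = (V2 - V1) / period = (242 - 153) / 10 = 89 / 10 = 8.90 m^3/ha/yr

8.90 m^3/ha/yr


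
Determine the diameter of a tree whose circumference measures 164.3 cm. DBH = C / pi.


DBH = C / pi = 164.3 / 3.141593 = 52.2983 ≈ 52.30 cm

52.30 cm


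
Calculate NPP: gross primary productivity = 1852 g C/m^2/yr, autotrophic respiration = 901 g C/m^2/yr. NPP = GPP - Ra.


NPP = GPP - Ra = 1852 - 901 = 951 g C/m^2/yr

951 g C/m^2/yr


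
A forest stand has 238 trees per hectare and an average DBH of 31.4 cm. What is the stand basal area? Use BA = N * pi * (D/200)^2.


(D/200)^2 = (31.4/200)^2 = 0.157^2 = 0.024649
Individual BA = 3.141593 * 0.024649 = 0.0774371 m^2
Stand BA = 238 * 0.0774371 = 18.4300 ≈ 18.43 m^2/ha

18.43 m^2/ha


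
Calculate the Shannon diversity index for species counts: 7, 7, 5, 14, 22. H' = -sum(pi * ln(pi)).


Total N = 7 + 7 + 5 + 14 + 22 = 55
Per-species terms:
  p = 7/55 = 0.127273; ln(p) = -2.061421; p*ln(p) = 0.127273 * (-2.061421) = -0.262363
  p = 7/55 = 0.127273; ln(p) = -2.061421; p*ln(p) = 0.127273 * (-2.061421) = -0.262363
  p = 5/55 = 0.090909; ln(p) = -2.397896; p*ln(p) = 0.090909 * (-2.397896) = -0.217990
  p = 14/55 = 0.254545; ln(p) = -1.368278; p*ln(p) = 0.254545 * (-1.368278) = -0.348288
  p = 22/55 = 0.400000; ln(p) = -0.916291; p*ln(p) = 0.400000 * (-0.916291) = -0.366516
sum(p*ln(p)) = (-0.262363) + (-0.262363) + (-0.217990) + (-0.348288) + (-0.366516) = -1.457520
H' = -(-1.457520) = 1.457520 ≈ 1.4575

1.4575


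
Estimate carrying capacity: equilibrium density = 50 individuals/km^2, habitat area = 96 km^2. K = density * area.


K = 50 * 96 = 4800 individuals

4800 individuals


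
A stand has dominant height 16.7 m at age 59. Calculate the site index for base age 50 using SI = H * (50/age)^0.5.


50/59 = 0.847458
(0.847458)^0.5 = 0.920575
SI = 16.7 * 0.920575 = 15.3736 ≈ 15.4 m

15.4 m


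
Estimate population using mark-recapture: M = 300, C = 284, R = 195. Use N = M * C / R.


N = M * C / R = 300 * 284 / 195 = 85200 / 195 = 436.92 ≈ 437

437 individuals


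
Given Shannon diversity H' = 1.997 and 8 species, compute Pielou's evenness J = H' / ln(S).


ln(8) = 2.07944
J = H' / ln(S) = 1.997 / 2.07944 = 0.960355 ≈ 0.9604

0.9604


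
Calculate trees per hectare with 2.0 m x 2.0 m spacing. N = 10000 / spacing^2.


N = 10000 / 2.0^2 = 10000 / 4 = 2500.00 ≈ 2500 trees/ha

2500 trees/ha


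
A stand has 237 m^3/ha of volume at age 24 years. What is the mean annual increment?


MAI = 237 / 24 = 9.8750 ≈ 9.88 m^3/ha/yr

9.88 m^3/ha/yr


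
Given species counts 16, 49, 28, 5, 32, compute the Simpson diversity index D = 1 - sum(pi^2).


Total N = 16 + 49 + 28 + 5 + 32 = 130
Per-species terms:
  p = 16/130 = 0.123077; p^2 = 0.123077^2 = 0.015148
  p = 49/130 = 0.376923; p^2 = 0.376923^2 = 0.142071
  p = 28/130 = 0.215385; p^2 = 0.215385^2 = 0.046391
  p = 5/130 = 0.038462; p^2 = 0.038462^2 = 0.001479
  p = 32/130 = 0.246154; p^2 = 0.246154^2 = 0.060592
sum(p^2) = 0.015148 + 0.142071 + 0.046391 + 0.001479 + 0.060592 = 0.265681
D = 1 - 0.265681 = 0.734319 ≈ 0.7343

0.7343


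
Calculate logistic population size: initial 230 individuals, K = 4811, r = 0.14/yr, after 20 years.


(K - N0)/N0 = (4811 - 230)/230 = 4581/230 = 19.9174
r*t = 0.14 * 20 = 2.8; exp(-2.8) = 0.0608101
19.9174 * 0.0608101 = 1.21118
1 + 1.21118 = 2.21118
N = 4811 / 2.21118 = 2175.76 ≈ 2176

2176


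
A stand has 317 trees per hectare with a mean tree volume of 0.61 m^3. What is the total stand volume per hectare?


V_stand = 317 * 0.61 = 193.37 ≈ 193.4 m^3/ha

193.4 m^3/ha


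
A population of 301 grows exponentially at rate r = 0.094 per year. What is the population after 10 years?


r*t = 0.094 * 10 = 0.94
exp(0.94) = 2.55998
N = 301 * 2.55998 = 770.554 ≈ 771

771


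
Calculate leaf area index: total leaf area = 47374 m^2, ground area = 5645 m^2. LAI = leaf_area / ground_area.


LAI = 47374 / 5645 = 8.3922 ≈ 8.39

8.39


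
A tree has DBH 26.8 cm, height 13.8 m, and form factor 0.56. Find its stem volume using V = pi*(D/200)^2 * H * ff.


(D/200)^2 = (26.8/200)^2 = 0.134^2 = 0.017956
BA = 3.141593 * 0.017956 = 0.0564104 m^2
V = 0.0564104 * 13.8 * 0.56 = 0.435940 ≈ 0.436 m^3

0.436 m^3


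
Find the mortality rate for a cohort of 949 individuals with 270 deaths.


Mortality rate = 270 / 949 = 0.284510 ≈ 0.2845

0.2845


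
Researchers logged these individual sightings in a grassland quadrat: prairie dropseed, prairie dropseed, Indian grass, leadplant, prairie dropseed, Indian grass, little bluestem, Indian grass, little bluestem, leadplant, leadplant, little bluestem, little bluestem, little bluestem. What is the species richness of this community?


Total individuals logged = 14
Distinct species (count of individuals): prairie dropseed (3), Indian grass (3), leadplant (3), little bluestem (5)
Species richness = number of distinct species = 4

4


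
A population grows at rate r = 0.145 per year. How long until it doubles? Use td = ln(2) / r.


td = ln(2) / 0.145 = 0.693147 / 0.145 = 4.78032 ≈ 4.8 years

4.8 years


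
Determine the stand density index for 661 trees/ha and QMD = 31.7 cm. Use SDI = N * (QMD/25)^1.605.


QMD/25 = 31.7/25 = 1.268
(1.268)^1.605 = exp(1.605 * ln(1.268)) = exp(1.605 * 0.237441) = exp(0.381093) = 1.46388
SDI = 661 * 1.46388 = 967.625 ≈ 968

968


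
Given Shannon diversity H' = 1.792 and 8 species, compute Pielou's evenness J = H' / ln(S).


ln(8) = 2.07944
J = H' / ln(S) = 1.792 / 2.07944 = 0.861770 ≈ 0.8618

0.8618


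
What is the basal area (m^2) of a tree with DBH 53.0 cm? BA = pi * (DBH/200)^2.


D/200 = 53.0/200 = 0.265 m
(D/200)^2 = 0.265^2 = 0.070225
BA = 3.141593 * 0.070225 = 0.220618 ≈ 0.2206 m^2

0.2206 m^2


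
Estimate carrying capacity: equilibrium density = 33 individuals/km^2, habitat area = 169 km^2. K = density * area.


K = 33 * 169 = 5577 individuals

5577 individuals


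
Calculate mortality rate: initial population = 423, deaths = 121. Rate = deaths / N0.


Mortality rate = 121 / 423 = 0.286052 ≈ 0.2861

0.2861


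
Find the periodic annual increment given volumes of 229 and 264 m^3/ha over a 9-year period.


PAI = (V2 - V1) / period = (264 - 229) / 9 = 35 / 9 = 3.8889 ≈ 3.89 m^3/ha/yr

3.89 m^3/ha/yr


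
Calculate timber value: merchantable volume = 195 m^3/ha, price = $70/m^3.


Value = 195 * 70 = $13650/ha

$13650/ha


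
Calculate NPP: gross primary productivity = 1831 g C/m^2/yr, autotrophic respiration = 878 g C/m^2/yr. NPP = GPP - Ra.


NPP = GPP - Ra = 1831 - 878 = 953 g C/m^2/yr

953 g C/m^2/yr


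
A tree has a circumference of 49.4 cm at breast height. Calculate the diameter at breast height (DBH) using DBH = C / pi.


DBH = C / pi = 49.4 / 3.141593 = 15.7245 ≈ 15.72 cm

15.72 cm


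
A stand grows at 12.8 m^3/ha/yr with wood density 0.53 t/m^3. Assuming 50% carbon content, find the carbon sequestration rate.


C = 12.8 * 0.53 * 0.5 = 3.392 ≈ 3.39 t C/ha/yr

3.39 t C/ha/yr


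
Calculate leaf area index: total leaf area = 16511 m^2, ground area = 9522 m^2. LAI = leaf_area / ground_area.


LAI = 16511 / 9522 = 1.7340 ≈ 1.73

1.73


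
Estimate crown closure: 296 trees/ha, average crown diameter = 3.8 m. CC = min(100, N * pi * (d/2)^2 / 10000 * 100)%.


(d/2)^2 = (3.8/2)^2 = 1.9^2 = 3.61
Crown area = 3.141593 * 3.61 = 11.3412 m^2
N * area / 10000 * 100 = 296 * 11.3412 / 10000 * 100 = 33.5700
CC = min(100, 33.5700) = 33.5700 ≈ 33.6%

33.6%


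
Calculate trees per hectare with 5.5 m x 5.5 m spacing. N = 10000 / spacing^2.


N = 10000 / 5.5^2 = 10000 / 30.25 = 330.579 ≈ 331 trees/ha

331 trees/ha


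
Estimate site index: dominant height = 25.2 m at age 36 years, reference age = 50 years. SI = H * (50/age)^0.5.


50/36 = 1.38889
(1.38889)^0.5 = 1.17851
SI = 25.2 * 1.17851 = 29.6985 ≈ 29.7 m

29.7 m


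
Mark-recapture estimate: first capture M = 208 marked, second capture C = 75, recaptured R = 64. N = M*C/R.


N = M * C / R = 208 * 75 / 64 = 15600 / 64 = 243.75 ≈ 244

244 individuals


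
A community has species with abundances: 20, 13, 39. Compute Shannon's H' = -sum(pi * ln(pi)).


Total N = 20 + 13 + 39 = 72
Per-species terms:
  p = 20/72 = 0.277778; ln(p) = -1.280933; p*ln(p) = 0.277778 * (-1.280933) = -0.355815
  p = 13/72 = 0.180556; ln(p) = -1.711714; p*ln(p) = 0.180556 * (-1.711714) = -0.309060
  p = 39/72 = 0.541667; ln(p) = -0.613104; p*ln(p) = 0.541667 * (-0.613104) = -0.332098
sum(p*ln(p)) = (-0.355815) + (-0.309060) + (-0.332098) = -0.996973
H' = -(-0.996973) = 0.996973 ≈ 0.9970

0.9970


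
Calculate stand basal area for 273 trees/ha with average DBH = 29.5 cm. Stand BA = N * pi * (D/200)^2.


(D/200)^2 = (29.5/200)^2 = 0.1475^2 = 0.02175625
Individual BA = 3.141593 * 0.02175625 = 0.0683493 m^2
Stand BA = 273 * 0.0683493 = 18.6594 ≈ 18.66 m^2/ha

18.66 m^2/ha


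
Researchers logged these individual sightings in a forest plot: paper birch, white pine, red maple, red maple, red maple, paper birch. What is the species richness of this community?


Total individuals logged = 6
Distinct species (count of individuals): paper birch (2), white pine (1), red maple (3)
Species richness = number of distinct species = 3

3


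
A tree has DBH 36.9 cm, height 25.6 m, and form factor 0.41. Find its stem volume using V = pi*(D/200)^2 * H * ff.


(D/200)^2 = (36.9/200)^2 = 0.1845^2 = 0.03404025
BA = 3.141593 * 0.03404025 = 0.106941 m^2
V = 0.106941 * 25.6 * 0.41 = 1.12245 ≈ 1.122 m^3

1.122 m^3


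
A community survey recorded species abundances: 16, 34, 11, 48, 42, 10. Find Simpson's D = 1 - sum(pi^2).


Total N = 16 + 34 + 11 + 48 + 42 + 10 = 161
Per-species terms:
  p = 16/161 = 0.099379; p^2 = 0.099379^2 = 0.009876
  p = 34/161 = 0.211180; p^2 = 0.211180^2 = 0.044597
  p = 11/161 = 0.068323; p^2 = 0.068323^2 = 0.004668
  p = 48/161 = 0.298137; p^2 = 0.298137^2 = 0.088886
  p = 42/161 = 0.260870; p^2 = 0.260870^2 = 0.068053
  p = 10/161 = 0.062112; p^2 = 0.062112^2 = 0.003858
sum(p^2) = 0.009876 + 0.044597 + 0.004668 + 0.088886 + 0.068053 + 0.003858 = 0.219938
D = 1 - 0.219938 = 0.780062 ≈ 0.7801

0.7801


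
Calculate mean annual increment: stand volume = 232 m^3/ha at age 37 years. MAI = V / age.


MAI = 232 / 37 = 6.2703 ≈ 6.27 m^3/ha/yr

6.27 m^3/ha/yr


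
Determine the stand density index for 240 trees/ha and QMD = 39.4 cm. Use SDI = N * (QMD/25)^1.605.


QMD/25 = 39.4/25 = 1.576
(1.576)^1.605 = exp(1.605 * ln(1.576)) = exp(1.605 * 0.454890) = exp(0.730098) = 2.07528
SDI = 240 * 2.07528 = 498.067 ≈ 498

498


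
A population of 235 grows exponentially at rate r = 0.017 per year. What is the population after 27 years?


r*t = 0.017 * 27 = 0.459
exp(0.459) = 1.58249
N = 235 * 1.58249 = 371.885 ≈ 372

372


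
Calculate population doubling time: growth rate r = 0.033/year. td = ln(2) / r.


td = ln(2) / 0.033 = 0.693147 / 0.033 = 21.0045 ≈ 21.0 years

21.0 years


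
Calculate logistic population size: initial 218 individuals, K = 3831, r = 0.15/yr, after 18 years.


(K - N0)/N0 = (3831 - 218)/218 = 3613/218 = 16.5734
r*t = 0.15 * 18 = 2.7; exp(-2.7) = 0.0672055
16.5734 * 0.0672055 = 1.11382
1 + 1.11382 = 2.11382
N = 3831 / 2.11382 = 1812.36 ≈ 1812

1812


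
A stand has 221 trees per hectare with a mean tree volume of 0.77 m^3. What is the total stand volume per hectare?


V_stand = 221 * 0.77 = 170.17 ≈ 170.2 m^3/ha

170.2 m^3/ha


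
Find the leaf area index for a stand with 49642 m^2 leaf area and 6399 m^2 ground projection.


LAI = 49642 / 6399 = 7.7578 ≈ 7.76

7.76


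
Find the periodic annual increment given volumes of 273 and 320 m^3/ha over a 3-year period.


PAI = (V2 - V1) / period = (320 - 273) / 3 = 47 / 3 = 15.6667 ≈ 15.67 m^3/ha/yr

15.67 m^3/ha/yr


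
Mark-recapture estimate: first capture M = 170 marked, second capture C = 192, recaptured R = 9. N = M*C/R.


N = M * C / R = 170 * 192 / 9 = 32640 / 9 = 3626.67 ≈ 3627

3627 individuals


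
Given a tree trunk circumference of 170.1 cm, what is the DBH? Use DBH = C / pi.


DBH = C / pi = 170.1 / 3.141593 = 54.1445 ≈ 54.14 cm

54.14 cm


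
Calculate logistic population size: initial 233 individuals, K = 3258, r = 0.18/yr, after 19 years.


(K - N0)/N0 = (3258 - 233)/233 = 3025/233 = 12.9828
r*t = 0.18 * 19 = 3.42; exp(-3.42) = 0.0327124
12.9828 * 0.0327124 = 0.424699
1 + 0.424699 = 1.42470
N = 3258 / 1.42470 = 2286.80 ≈ 2287

2287


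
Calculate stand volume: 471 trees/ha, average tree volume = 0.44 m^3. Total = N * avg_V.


V_stand = 471 * 0.44 = 207.24 ≈ 207.2 m^3/ha

207.2 m^3/ha


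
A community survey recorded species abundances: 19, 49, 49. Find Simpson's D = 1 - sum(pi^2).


Total N = 19 + 49 + 49 = 117
Per-species terms:
  p = 19/117 = 0.162393; p^2 = 0.162393^2 = 0.026371
  p = 49/117 = 0.418803; p^2 = 0.418803^2 = 0.175396
  p = 49/117 = 0.418803; p^2 = 0.418803^2 = 0.175396
sum(p^2) = 0.026371 + 0.175396 + 0.175396 = 0.377163
D = 1 - 0.377163 = 0.622837 ≈ 0.6228

0.6228


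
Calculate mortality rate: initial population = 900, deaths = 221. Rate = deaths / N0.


Mortality rate = 221 / 900 = 0.245556 ≈ 0.2456

0.2456


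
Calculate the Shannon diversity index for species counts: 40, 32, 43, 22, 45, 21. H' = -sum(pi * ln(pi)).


Total N = 40 + 32 + 43 + 22 + 45 + 21 = 203
Per-species terms:
  p = 40/203 = 0.197044; ln(p) = -1.624328; p*ln(p) = 0.197044 * (-1.624328) = -0.320064
  p = 32/203 = 0.157635; ln(p) = -1.847473; p*ln(p) = 0.157635 * (-1.847473) = -0.291226
  p = 43/203 = 0.211823; ln(p) = -1.552004; p*ln(p) = 0.211823 * (-1.552004) = -0.328750
  p = 22/203 = 0.108374; ln(p) = -2.222167; p*ln(p) = 0.108374 * (-2.222167) = -0.240825
  p = 45/203 = 0.221675; ln(p) = -1.506543; p*ln(p) = 0.221675 * (-1.506543) = -0.333963
  p = 21/203 = 0.103448; ln(p) = -2.268686; p*ln(p) = 0.103448 * (-2.268686) = -0.234691
sum(p*ln(p)) = (-0.320064) + (-0.291226) + (-0.328750) + (-0.240825) + (-0.333963) + (-0.234691) = -1.749519
H' = -(-1.749519) = 1.749519 ≈ 1.7495

1.7495


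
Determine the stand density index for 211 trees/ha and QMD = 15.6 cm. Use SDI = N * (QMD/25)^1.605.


QMD/25 = 15.6/25 = 0.624
(0.624)^1.605 = exp(1.605 * ln(0.624)) = exp(1.605 * (-0.471605)) = exp(-0.756926) = 0.469106
SDI = 211 * 0.469106 = 98.9814 ≈ 99

99


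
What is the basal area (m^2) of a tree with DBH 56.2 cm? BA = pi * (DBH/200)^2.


D/200 = 56.2/200 = 0.281 m
(D/200)^2 = 0.281^2 = 0.078961
BA = 3.141593 * 0.078961 = 0.248063 ≈ 0.2481 m^2

0.2481 m^2


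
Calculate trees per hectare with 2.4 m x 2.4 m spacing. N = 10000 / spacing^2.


N = 10000 / 2.4^2 = 10000 / 5.76 = 1736.11 ≈ 1736 trees/ha

1736 trees/ha


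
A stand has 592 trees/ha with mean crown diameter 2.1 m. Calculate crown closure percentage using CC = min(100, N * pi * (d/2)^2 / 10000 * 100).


(d/2)^2 = (2.1/2)^2 = 1.05^2 = 1.1025
Crown area = 3.141593 * 1.1025 = 3.46361 m^2
N * area / 10000 * 100 = 592 * 3.46361 / 10000 * 100 = 20.5046
CC = min(100, 20.5046) = 20.5046 ≈ 20.5%

20.5%


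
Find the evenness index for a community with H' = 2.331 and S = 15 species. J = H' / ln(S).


ln(15) = 2.70805
J = H' / ln(S) = 2.331 / 2.70805 = 0.860767 ≈ 0.8608

0.8608


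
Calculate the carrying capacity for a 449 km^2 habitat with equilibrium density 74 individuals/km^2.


K = 74 * 449 = 33226 individuals

33226 individuals


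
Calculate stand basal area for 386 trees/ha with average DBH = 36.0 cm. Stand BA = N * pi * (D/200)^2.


(D/200)^2 = (36.0/200)^2 = 0.18^2 = 0.0324
Individual BA = 3.141593 * 0.0324 = 0.101788 m^2
Stand BA = 386 * 0.101788 = 39.2902 ≈ 39.29 m^2/ha

39.29 m^2/ha


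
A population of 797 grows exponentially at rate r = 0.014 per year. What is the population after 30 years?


r*t = 0.014 * 30 = 0.42
exp(0.42) = 1.52196
N = 797 * 1.52196 = 1213.00 ≈ 1213

1213


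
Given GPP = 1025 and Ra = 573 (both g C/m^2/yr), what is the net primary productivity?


NPP = GPP - Ra = 1025 - 573 = 452 g C/m^2/yr

452 g C/m^2/yr


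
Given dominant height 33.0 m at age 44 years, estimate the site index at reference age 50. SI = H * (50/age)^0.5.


50/44 = 1.13636
(1.13636)^0.5 = 1.06600
SI = 33.0 * 1.06600 = 35.1780 ≈ 35.2 m

35.2 m


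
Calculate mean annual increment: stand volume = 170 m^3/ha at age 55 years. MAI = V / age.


MAI = 170 / 55 = 3.0909 ≈ 3.09 m^3/ha/yr

3.09 m^3/ha/yr


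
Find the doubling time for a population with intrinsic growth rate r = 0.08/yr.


td = ln(2) / 0.08 = 0.693147 / 0.08 = 8.66434 ≈ 8.7 years

8.7 years


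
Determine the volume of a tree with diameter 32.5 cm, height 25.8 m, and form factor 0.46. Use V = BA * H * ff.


(D/200)^2 = (32.5/200)^2 = 0.1625^2 = 0.02640625
BA = 3.141593 * 0.02640625 = 0.0829577 m^2
V = 0.0829577 * 25.8 * 0.46 = 0.984542 ≈ 0.985 m^3

0.985 m^3


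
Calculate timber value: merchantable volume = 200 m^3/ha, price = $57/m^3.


Value = 200 * 57 = $11400/ha

$11400/ha


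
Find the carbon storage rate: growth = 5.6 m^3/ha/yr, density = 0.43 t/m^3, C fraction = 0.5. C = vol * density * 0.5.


C = 5.6 * 0.43 * 0.5 = 1.204 ≈ 1.20 t C/ha/yr

1.20 t C/ha/yr


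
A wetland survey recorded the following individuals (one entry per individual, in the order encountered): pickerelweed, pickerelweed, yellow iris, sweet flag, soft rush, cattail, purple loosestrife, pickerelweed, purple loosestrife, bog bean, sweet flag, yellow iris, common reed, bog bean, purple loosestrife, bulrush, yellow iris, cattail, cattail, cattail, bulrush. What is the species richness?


Total individuals logged = 21
Distinct species (count of individuals): pickerelweed (3), yellow iris (3), sweet flag (2), soft rush (1), cattail (4), purple loosestrife (3), bog bean (2), common reed (1), bulrush (2)
Species richness = number of distinct species = 9

9


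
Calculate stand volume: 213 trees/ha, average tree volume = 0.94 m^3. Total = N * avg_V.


V_stand = 213 * 0.94 = 200.22 ≈ 200.2 m^3/ha

200.2 m^3/ha


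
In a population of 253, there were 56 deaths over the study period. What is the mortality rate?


Mortality rate = 56 / 253 = 0.221344 ≈ 0.2213

0.2213


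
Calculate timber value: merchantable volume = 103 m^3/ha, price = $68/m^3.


Value = 103 * 68 = $7004/ha

$7004/ha


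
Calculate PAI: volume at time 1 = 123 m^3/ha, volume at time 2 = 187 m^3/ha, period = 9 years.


PAI = (V2 - V1) / period = (187 - 123) / 9 = 64 / 9 = 7.1111 ≈ 7.11 m^3/ha/yr

7.11 m^3/ha/yr


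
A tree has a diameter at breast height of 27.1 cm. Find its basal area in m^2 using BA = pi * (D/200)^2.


D/200 = 27.1/200 = 0.1355 m
(D/200)^2 = 0.1355^2 = 0.01836025
BA = 3.141593 * 0.01836025 = 0.0576804 ≈ 0.0577 m^2

0.0577 m^2


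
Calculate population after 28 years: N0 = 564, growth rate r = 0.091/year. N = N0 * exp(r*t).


r*t = 0.091 * 28 = 2.548
exp(2.548) = 12.7815
N = 564 * 12.7815 = 7208.77 ≈ 7209

7209


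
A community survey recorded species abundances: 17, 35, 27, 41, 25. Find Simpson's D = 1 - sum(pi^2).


Total N = 17 + 35 + 27 + 41 + 25 = 145
Per-species terms:
  p = 17/145 = 0.117241; p^2 = 0.117241^2 = 0.013745
  p = 35/145 = 0.241379; p^2 = 0.241379^2 = 0.058264
  p = 27/145 = 0.186207; p^2 = 0.186207^2 = 0.034673
  p = 41/145 = 0.282759; p^2 = 0.282759^2 = 0.079953
  p = 25/145 = 0.172414; p^2 = 0.172414^2 = 0.029727
sum(p^2) = 0.013745 + 0.058264 + 0.034673 + 0.079953 + 0.029727 = 0.216362
D = 1 - 0.216362 = 0.783638 ≈ 0.7836

0.7836


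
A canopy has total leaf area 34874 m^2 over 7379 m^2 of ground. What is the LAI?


LAI = 34874 / 7379 = 4.7261 ≈ 4.73

4.73


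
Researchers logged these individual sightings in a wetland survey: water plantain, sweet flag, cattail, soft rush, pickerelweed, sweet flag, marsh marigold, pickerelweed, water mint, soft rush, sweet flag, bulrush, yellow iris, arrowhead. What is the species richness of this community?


Total individuals logged = 14
Distinct species (count of individuals): water plantain (1), sweet flag (3), cattail (1), soft rush (2), pickerelweed (2), marsh marigold (1), water mint (1), bulrush (1), yellow iris (1), arrowhead (1)
Species richness = number of distinct species = 10

10


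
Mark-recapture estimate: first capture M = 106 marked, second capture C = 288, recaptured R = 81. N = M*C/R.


N = M * C / R = 106 * 288 / 81 = 30528 / 81 = 376.89 ≈ 377

377 individuals


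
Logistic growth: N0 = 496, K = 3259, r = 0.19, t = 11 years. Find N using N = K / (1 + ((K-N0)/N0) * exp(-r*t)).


(K - N0)/N0 = (3259 - 496)/496 = 2763/496 = 5.57056
r*t = 0.19 * 11 = 2.09; exp(-2.09) = 0.123687
5.57056 * 0.123687 = 0.689006
1 + 0.689006 = 1.68901
N = 3259 / 1.68901 = 1929.53 ≈ 1930

1930


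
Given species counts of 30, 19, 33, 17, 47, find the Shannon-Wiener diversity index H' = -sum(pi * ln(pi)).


Total N = 30 + 19 + 33 + 17 + 47 = 146
Per-species terms:
  p = 30/146 = 0.205479; ln(p) = -1.582411; p*ln(p) = 0.205479 * (-1.582411) = -0.325152
  p = 19/146 = 0.130137; ln(p) = -2.039168; p*ln(p) = 0.130137 * (-2.039168) = -0.265371
  p = 33/146 = 0.226027; ln(p) = -1.487101; p*ln(p) = 0.226027 * (-1.487101) = -0.336125
  p = 17/146 = 0.116438; ln(p) = -2.150396; p*ln(p) = 0.116438 * (-2.150396) = -0.250388
  p = 47/146 = 0.321918; ln(p) = -1.133458; p*ln(p) = 0.321918 * (-1.133458) = -0.364881
sum(p*ln(p)) = (-0.325152) + (-0.265371) + (-0.336125) + (-0.250388) + (-0.364881) = -1.541917
H' = -(-1.541917) = 1.541917 ≈ 1.5419

1.5419


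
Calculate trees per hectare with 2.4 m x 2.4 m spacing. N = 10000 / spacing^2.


N = 10000 / 2.4^2 = 10000 / 5.76 = 1736.11 ≈ 1736 trees/ha

1736 trees/ha


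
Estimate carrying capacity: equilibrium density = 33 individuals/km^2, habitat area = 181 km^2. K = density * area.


K = 33 * 181 = 5973 individuals

5973 individuals


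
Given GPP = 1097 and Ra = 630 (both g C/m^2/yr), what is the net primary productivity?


NPP = GPP - Ra = 1097 - 630 = 467 g C/m^2/yr

467 g C/m^2/yr


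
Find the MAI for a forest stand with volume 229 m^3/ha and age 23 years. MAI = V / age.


MAI = 229 / 23 = 9.9565 ≈ 9.96 m^3/ha/yr

9.96 m^3/ha/yr


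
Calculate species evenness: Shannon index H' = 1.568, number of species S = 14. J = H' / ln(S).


ln(14) = 2.63906
J = H' / ln(S) = 1.568 / 2.63906 = 0.594151 ≈ 0.5942

0.5942


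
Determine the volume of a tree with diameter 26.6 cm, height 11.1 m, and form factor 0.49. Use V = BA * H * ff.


(D/200)^2 = (26.6/200)^2 = 0.133^2 = 0.017689
BA = 3.141593 * 0.017689 = 0.0555716 m^2
V = 0.0555716 * 11.1 * 0.49 = 0.302254 ≈ 0.302 m^3

0.302 m^3


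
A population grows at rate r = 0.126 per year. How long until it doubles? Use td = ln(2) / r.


td = ln(2) / 0.126 = 0.693147 / 0.126 = 5.50117 ≈ 5.5 years

5.5 years


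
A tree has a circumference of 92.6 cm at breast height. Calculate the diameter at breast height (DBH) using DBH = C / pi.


DBH = C / pi = 92.6 / 3.141593 = 29.4755 ≈ 29.48 cm

29.48 cm


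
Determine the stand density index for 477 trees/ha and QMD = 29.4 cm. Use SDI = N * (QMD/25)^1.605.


QMD/25 = 29.4/25 = 1.176
(1.176)^1.605 = exp(1.605 * ln(1.176)) = exp(1.605 * 0.162119) = exp(0.260201) = 1.29719
SDI = 477 * 1.29719 = 618.760 ≈ 619

619


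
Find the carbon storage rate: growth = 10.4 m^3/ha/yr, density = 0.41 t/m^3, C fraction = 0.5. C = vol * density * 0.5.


C = 10.4 * 0.41 * 0.5 = 2.132 ≈ 2.13 t C/ha/yr

2.13 t C/ha/yr


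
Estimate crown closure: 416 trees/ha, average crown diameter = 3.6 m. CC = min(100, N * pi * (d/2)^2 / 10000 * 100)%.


(d/2)^2 = (3.6/2)^2 = 1.8^2 = 3.24
Crown area = 3.141593 * 3.24 = 10.1788 m^2
N * area / 10000 * 100 = 416 * 10.1788 / 10000 * 100 = 42.3438
CC = min(100, 42.3438) = 42.3438 ≈ 42.3%

42.3%


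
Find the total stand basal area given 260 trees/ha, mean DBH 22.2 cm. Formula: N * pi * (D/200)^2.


(D/200)^2 = (22.2/200)^2 = 0.111^2 = 0.012321
Individual BA = 3.141593 * 0.012321 = 0.0387076 m^2
Stand BA = 260 * 0.0387076 = 10.0640 ≈ 10.06 m^2/ha

10.06 m^2/ha


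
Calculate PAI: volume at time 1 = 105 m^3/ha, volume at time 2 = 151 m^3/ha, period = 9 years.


PAI = (V2 - V1) / period = (151 - 105) / 9 = 46 / 9 = 5.1111 ≈ 5.11 m^3/ha/yr

5.11 m^3/ha/yr


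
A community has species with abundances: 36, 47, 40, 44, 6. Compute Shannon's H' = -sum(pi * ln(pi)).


Total N = 36 + 47 + 40 + 44 + 6 = 173
Per-species terms:
  p = 36/173 = 0.208092; ln(p) = -1.569775; p*ln(p) = 0.208092 * (-1.569775) = -0.326658
  p = 47/173 = 0.271676; ln(p) = -1.303145; p*ln(p) = 0.271676 * (-1.303145) = -0.354033
  p = 40/173 = 0.231214; ln(p) = -1.464412; p*ln(p) = 0.231214 * (-1.464412) = -0.338593
  p = 44/173 = 0.254335; ln(p) = -1.369103; p*ln(p) = 0.254335 * (-1.369103) = -0.348211
  p = 6/173 = 0.034682; ln(p) = -3.361534; p*ln(p) = 0.034682 * (-3.361534) = -0.116585
sum(p*ln(p)) = (-0.326658) + (-0.354033) + (-0.338593) + (-0.348211) + (-0.116585) = -1.484080
H' = -(-1.484080) = 1.484080 ≈ 1.4841

1.4841


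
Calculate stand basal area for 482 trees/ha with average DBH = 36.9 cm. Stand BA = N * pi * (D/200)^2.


(D/200)^2 = (36.9/200)^2 = 0.1845^2 = 0.03404025
Individual BA = 3.141593 * 0.03404025 = 0.106941 m^2
Stand BA = 482 * 0.106941 = 51.5456 ≈ 51.55 m^2/ha

51.55 m^2/ha


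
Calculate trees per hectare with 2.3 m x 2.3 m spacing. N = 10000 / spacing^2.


N = 10000 / 2.3^2 = 10000 / 5.29 = 1890.36 ≈ 1890 trees/ha

1890 trees/ha


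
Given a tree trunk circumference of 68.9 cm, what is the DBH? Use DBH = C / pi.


DBH = C / pi = 68.9 / 3.141593 = 21.9315 ≈ 21.93 cm

21.93 cm


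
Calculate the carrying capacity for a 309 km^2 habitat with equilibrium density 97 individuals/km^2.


K = 97 * 309 = 29973 individuals

29973 individuals


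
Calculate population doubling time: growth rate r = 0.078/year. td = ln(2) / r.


td = ln(2) / 0.078 = 0.693147 / 0.078 = 8.88650 ≈ 8.9 years

8.9 years


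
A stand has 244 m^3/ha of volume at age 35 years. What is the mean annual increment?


MAI = 244 / 35 = 6.9714 ≈ 6.97 m^3/ha/yr

6.97 m^3/ha/yr


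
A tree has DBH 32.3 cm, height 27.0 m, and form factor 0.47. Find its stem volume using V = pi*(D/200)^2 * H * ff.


(D/200)^2 = (32.3/200)^2 = 0.1615^2 = 0.02608225
BA = 3.141593 * 0.02608225 = 0.0819398 m^2
V = 0.0819398 * 27.0 * 0.47 = 1.03982 ≈ 1.040 m^3

1.040 m^3


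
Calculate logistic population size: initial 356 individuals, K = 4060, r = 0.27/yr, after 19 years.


(K - N0)/N0 = (4060 - 356)/356 = 3704/356 = 10.4045
r*t = 0.27 * 19 = 5.13; exp(-5.13) = 0.00591656
10.4045 * 0.00591656 = 0.0615588
1 + 0.0615588 = 1.06156
N = 4060 / 1.06156 = 3824.56 ≈ 3825

3825


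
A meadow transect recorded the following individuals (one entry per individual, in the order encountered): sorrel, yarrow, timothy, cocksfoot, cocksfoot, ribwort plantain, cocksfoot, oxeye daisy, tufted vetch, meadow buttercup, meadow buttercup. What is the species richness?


Total individuals logged = 11
Distinct species (count of individuals): sorrel (1), yarrow (1), timothy (1), cocksfoot (3), ribwort plantain (1), oxeye daisy (1), tufted vetch (1), meadow buttercup (2)
Species richness = number of distinct species = 8

8


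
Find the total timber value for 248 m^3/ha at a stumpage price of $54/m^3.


Value = 248 * 54 = $13392/ha

$13392/ha


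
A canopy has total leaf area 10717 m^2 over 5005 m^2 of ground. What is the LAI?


LAI = 10717 / 5005 = 2.1413 ≈ 2.14

2.14


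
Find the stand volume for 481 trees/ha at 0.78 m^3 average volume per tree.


V_stand = 481 * 0.78 = 375.18 ≈ 375.2 m^3/ha

375.2 m^3/ha


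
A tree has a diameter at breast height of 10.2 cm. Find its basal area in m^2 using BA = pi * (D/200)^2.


D/200 = 10.2/200 = 0.051 m
(D/200)^2 = 0.051^2 = 0.002601
BA = 3.141593 * 0.002601 = 0.00817128 ≈ 0.0082 m^2

0.0082 m^2


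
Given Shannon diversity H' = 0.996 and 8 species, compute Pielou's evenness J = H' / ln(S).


ln(8) = 2.07944
J = H' / ln(S) = 0.996 / 2.07944 = 0.478975 ≈ 0.4790

0.4790


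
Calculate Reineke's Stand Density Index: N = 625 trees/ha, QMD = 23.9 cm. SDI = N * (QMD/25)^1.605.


QMD/25 = 23.9/25 = 0.956
(0.956)^1.605 = exp(1.605 * ln(0.956)) = exp(1.605 * (-0.0449974)) = exp(-0.0722208) = 0.930325
SDI = 625 * 0.930325 = 581.453 ≈ 581

581


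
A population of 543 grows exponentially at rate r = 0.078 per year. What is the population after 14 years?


r*t = 0.078 * 14 = 1.092
exp(1.092) = 2.98023
N = 543 * 2.98023 = 1618.26 ≈ 1618

1618


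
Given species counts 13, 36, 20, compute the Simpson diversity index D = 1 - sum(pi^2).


Total N = 13 + 36 + 20 = 69
Per-species terms:
  p = 13/69 = 0.188406; p^2 = 0.188406^2 = 0.035497
  p = 36/69 = 0.521739; p^2 = 0.521739^2 = 0.272212
  p = 20/69 = 0.289855; p^2 = 0.289855^2 = 0.084016
sum(p^2) = 0.035497 + 0.272212 + 0.084016 = 0.391725
D = 1 - 0.391725 = 0.608275 ≈ 0.6083

0.6083


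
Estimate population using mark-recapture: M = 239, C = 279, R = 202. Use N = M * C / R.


N = M * C / R = 239 * 279 / 202 = 66681 / 202 = 330.10 ≈ 330

330 individuals


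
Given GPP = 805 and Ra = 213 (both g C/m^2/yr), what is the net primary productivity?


NPP = GPP - Ra = 805 - 213 = 592 g C/m^2/yr

592 g C/m^2/yr


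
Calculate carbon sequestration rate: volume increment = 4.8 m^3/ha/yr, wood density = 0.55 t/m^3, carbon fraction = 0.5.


C = 4.8 * 0.55 * 0.5 = 1.32 t C/ha/yr

1.32 t C/ha/yr


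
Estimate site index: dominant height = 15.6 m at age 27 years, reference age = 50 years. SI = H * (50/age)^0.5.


50/27 = 1.85185
(1.85185)^0.5 = 1.36083
SI = 15.6 * 1.36083 = 21.2289 ≈ 21.2 m

21.2 m


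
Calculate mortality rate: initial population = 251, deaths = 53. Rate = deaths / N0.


Mortality rate = 53 / 251 = 0.211155 ≈ 0.2112

0.2112


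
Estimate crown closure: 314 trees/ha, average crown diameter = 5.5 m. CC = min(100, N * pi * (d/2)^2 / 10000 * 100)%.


(d/2)^2 = (5.5/2)^2 = 2.75^2 = 7.5625
Crown area = 3.141593 * 7.5625 = 23.7583 m^2
N * area / 10000 * 100 = 314 * 23.7583 / 10000 * 100 = 74.6011
CC = min(100, 74.6011) = 74.6011 ≈ 74.6%

74.6%


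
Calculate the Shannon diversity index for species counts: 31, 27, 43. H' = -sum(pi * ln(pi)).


Total N = 31 + 27 + 43 = 101
Per-species terms:
  p = 31/101 = 0.306931; ln(p) = -1.181132; p*ln(p) = 0.306931 * (-1.181132) = -0.362526
  p = 27/101 = 0.267327; ln(p) = -1.319283; p*ln(p) = 0.267327 * (-1.319283) = -0.352680
  p = 43/101 = 0.425743; ln(p) = -0.853919; p*ln(p) = 0.425743 * (-0.853919) = -0.363550
sum(p*ln(p)) = (-0.362526) + (-0.352680) + (-0.363550) = -1.078756
H' = -(-1.078756) = 1.078756 ≈ 1.0788

1.0788


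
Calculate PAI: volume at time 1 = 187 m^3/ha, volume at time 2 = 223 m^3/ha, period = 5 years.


PAI = (V2 - V1) / period = (223 - 187) / 5 = 36 / 5 = 7.20 m^3/ha/yr

7.20 m^3/ha/yr


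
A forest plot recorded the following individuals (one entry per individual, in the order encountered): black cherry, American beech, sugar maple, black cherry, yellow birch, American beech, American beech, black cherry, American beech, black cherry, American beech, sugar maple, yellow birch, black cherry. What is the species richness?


Total individuals logged = 14
Distinct species (count of individuals): black cherry (5), American beech (5), sugar maple (2), yellow birch (2)
Species richness = number of distinct species = 4

4


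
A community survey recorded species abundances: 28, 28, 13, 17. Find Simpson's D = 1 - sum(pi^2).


Total N = 28 + 28 + 13 + 17 = 86
Per-species terms:
  p = 28/86 = 0.325581; p^2 = 0.325581^2 = 0.106003
  p = 28/86 = 0.325581; p^2 = 0.325581^2 = 0.106003
  p = 13/86 = 0.151163; p^2 = 0.151163^2 = 0.022850
  p = 17/86 = 0.197674; p^2 = 0.197674^2 = 0.039075
sum(p^2) = 0.106003 + 0.106003 + 0.022850 + 0.039075 = 0.273931
D = 1 - 0.273931 = 0.726069 ≈ 0.7261

0.7261


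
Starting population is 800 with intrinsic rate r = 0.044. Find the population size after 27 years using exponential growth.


r*t = 0.044 * 27 = 1.188
exp(1.188) = 3.28051
N = 800 * 3.28051 = 2624.41 ≈ 2624

2624


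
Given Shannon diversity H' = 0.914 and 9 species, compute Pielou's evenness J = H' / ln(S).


ln(9) = 2.19722
J = H' / ln(S) = 0.914 / 2.19722 = 0.415980 ≈ 0.4160

0.4160


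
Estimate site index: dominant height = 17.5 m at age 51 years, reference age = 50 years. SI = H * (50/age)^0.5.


50/51 = 0.980392
(0.980392)^0.5 = 0.990147
SI = 17.5 * 0.990147 = 17.3276 ≈ 17.3 m

17.3 m


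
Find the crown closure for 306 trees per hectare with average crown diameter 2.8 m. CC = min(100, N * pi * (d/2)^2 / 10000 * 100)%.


(d/2)^2 = (2.8/2)^2 = 1.4^2 = 1.96
Crown area = 3.141593 * 1.96 = 6.15752 m^2
N * area / 10000 * 100 = 306 * 6.15752 / 10000 * 100 = 18.8420
CC = min(100, 18.8420) = 18.8420 ≈ 18.8%

18.8%


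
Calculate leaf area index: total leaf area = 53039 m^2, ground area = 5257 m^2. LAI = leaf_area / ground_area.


LAI = 53039 / 5257 = 10.0892 ≈ 10.09

10.09


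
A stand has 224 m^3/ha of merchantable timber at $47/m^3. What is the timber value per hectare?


Value = 224 * 47 = $10528/ha

$10528/ha


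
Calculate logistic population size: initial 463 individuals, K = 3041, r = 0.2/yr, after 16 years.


(K - N0)/N0 = (3041 - 463)/463 = 2578/463 = 5.56803
r*t = 0.2 * 16 = 3.2; exp(-3.2) = 0.0407622
5.56803 * 0.0407622 = 0.226965
1 + 0.226965 = 1.22697
N = 3041 / 1.22697 = 2478.46 ≈ 2478

2478


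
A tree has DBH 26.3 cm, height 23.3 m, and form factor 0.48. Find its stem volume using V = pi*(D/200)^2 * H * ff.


(D/200)^2 = (26.3/200)^2 = 0.1315^2 = 0.01729225
BA = 3.141593 * 0.01729225 = 0.0543252 m^2
V = 0.0543252 * 23.3 * 0.48 = 0.607573 ≈ 0.608 m^3

0.608 m^3


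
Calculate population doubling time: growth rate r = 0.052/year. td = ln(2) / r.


td = ln(2) / 0.052 = 0.693147 / 0.052 = 13.3298 ≈ 13.3 years

13.3 years


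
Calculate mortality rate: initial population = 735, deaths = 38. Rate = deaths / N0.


Mortality rate = 38 / 735 = 0.051701 ≈ 0.0517

0.0517


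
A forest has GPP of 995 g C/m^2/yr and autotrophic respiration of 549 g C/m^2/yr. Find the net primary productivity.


NPP = GPP - Ra = 995 - 549 = 446 g C/m^2/yr

446 g C/m^2/yr


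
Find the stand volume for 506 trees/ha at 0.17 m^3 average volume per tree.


V_stand = 506 * 0.17 = 86.02 ≈ 86.0 m^3/ha

86.0 m^3/ha


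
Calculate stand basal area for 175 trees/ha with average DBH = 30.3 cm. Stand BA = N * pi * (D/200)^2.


(D/200)^2 = (30.3/200)^2 = 0.1515^2 = 0.02295225
Individual BA = 3.141593 * 0.02295225 = 0.0721066 m^2
Stand BA = 175 * 0.0721066 = 12.6187 ≈ 12.62 m^2/ha

12.62 m^2/ha


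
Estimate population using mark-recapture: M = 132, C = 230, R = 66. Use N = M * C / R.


N = M * C / R = 132 * 230 / 66 = 30360 / 66 = 460

460 individuals


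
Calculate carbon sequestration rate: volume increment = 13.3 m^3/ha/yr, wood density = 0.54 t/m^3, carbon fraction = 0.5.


C = 13.3 * 0.54 * 0.5 = 3.591 ≈ 3.59 t C/ha/yr

3.59 t C/ha/yr


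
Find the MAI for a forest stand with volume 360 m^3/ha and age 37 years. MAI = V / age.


MAI = 360 / 37 = 9.7297 ≈ 9.73 m^3/ha/yr

9.73 m^3/ha/yr


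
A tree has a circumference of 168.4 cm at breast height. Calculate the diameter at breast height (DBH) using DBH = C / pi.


DBH = C / pi = 168.4 / 3.141593 = 53.6034 ≈ 53.60 cm

53.60 cm


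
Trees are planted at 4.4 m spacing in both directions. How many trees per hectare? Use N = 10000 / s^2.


N = 10000 / 4.4^2 = 10000 / 19.36 = 516.529 ≈ 517 trees/ha

517 trees/ha


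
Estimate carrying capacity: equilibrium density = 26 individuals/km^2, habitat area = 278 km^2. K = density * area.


K = 26 * 278 = 7228 individuals

7228 individuals


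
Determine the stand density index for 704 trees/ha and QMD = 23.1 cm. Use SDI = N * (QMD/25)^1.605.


QMD/25 = 23.1/25 = 0.924
(0.924)^1.605 = exp(1.605 * ln(0.924)) = exp(1.605 * (-0.0790432)) = exp(-0.126864) = 0.880853
SDI = 704 * 0.880853 = 620.121 ≈ 620

620


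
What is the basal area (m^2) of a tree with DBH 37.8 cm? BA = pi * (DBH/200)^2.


D/200 = 37.8/200 = 0.189 m
(D/200)^2 = 0.189^2 = 0.035721
BA = 3.141593 * 0.035721 = 0.112221 ≈ 0.1122 m^2

0.1122 m^2


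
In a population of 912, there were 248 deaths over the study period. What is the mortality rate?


Mortality rate = 248 / 912 = 0.271930 ≈ 0.2719

0.2719


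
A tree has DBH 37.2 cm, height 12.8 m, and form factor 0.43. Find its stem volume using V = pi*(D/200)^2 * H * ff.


(D/200)^2 = (37.2/200)^2 = 0.186^2 = 0.034596
BA = 3.141593 * 0.034596 = 0.108687 m^2
V = 0.108687 * 12.8 * 0.43 = 0.598213 ≈ 0.598 m^3

0.598 m^3


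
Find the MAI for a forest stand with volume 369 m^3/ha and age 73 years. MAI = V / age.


MAI = 369 / 73 = 5.0548 ≈ 5.05 m^3/ha/yr

5.05 m^3/ha/yr


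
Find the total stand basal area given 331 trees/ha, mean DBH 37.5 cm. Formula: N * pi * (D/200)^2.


(D/200)^2 = (37.5/200)^2 = 0.1875^2 = 0.03515625
Individual BA = 3.141593 * 0.03515625 = 0.110447 m^2
Stand BA = 331 * 0.110447 = 36.5580 ≈ 36.56 m^2/ha

36.56 m^2/ha


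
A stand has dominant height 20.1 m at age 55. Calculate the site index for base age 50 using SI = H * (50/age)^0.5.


50/55 = 0.909091
(0.909091)^0.5 = 0.953463
SI = 20.1 * 0.953463 = 19.1646 ≈ 19.2 m

19.2 m
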